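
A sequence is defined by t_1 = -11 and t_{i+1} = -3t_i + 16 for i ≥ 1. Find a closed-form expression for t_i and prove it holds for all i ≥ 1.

Claim: t_i = 5·(-3)^i + 4.

Base case: t_1 = -11, and 5·(-3)^1 + 4 = -15 + 4 = -11.
Assume t_m = 5·(-3)^m + 4 for some m ≥ 1.
Then t_{m+1} = -3t_m + 16 = -3·(5·(-3)^m + 4) + 16 = -15·(-3)^m − 12 + 16 = 5·(-3)^{m+1} + 4.
So the formula holds for m+1, and by induction t_i = 5·(-3)^i + 4 for all i ≥ 1.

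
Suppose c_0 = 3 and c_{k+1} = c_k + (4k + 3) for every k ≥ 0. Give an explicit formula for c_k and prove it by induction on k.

Claim: c_k = 2k^2 + k + 3.

Base case: c_0 = 3, and 2·0^2 + 0 + 3 = 3.
Assume c_r = 2r^2 + r + 3.
Then c_{r+1} = c_r + (4r + 3) = (2r^2 + r + 3) + (4r + 3) = 2r^2 + 5r + 6,
and 2·(r+1)^2 + (r+1) + 3 = 2r^2 + 5r + 6.
This completes the inductive step, so c_k = 2k^2 + k + 3 for all k ≥ 0.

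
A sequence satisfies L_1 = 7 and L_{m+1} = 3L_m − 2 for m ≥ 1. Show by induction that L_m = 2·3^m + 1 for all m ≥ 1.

Base case: L_1 = 7, and 2·3^1 + 1 = 6 + 1 = 7.
Assume L_k = 2·3^k + 1 for some k ≥ 1.
Then L_{k+1} = 3L_k − 2 = 3·(2·3^k + 1) − 2 = 6·3^k + 3 − 2 = 2·3^{k+1} + 1.
By induction, L_m = 2·3^m + 1 for all m ≥ 1.

L_m = 2·3^m + 1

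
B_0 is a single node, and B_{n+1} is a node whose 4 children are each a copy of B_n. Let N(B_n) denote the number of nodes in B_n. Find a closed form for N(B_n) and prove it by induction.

Claim: N(B_n) = (4^{n+1} − 1)/3.

Base case: N(B_0) = 1, and (4^{0+1} − 1)/3 = 1.
Assume N(B_m) = (4^{m+1} − 1)/3.
Then N(B_{m+1}) = 1 + 4N(B_m) = 1 + 4·(4^{m+1} − 1)/3 = 1 + (4^{m+2} − 4)/3 = (3 + 4^{m+2} − 4)/3 = (4^{m+2} − 1)/3.
By induction, N(B_n) = (4^{n+1} − 1)/3 for all n ≥ 0.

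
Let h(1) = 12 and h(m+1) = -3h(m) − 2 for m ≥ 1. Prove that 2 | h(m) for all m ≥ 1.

Base case: h(1) = 12 = 2·6, so 2 | h(1).
Assume 2 | h(r), so h(r) = 2t for some integer t.
Then h(r+1) = -3h(r) − 2 = -3·(2t) − 2 = 2(-3t − 1), so 2 | h(r+1).
This completes the inductive step, so 2 | h(m) for all m ≥ 1.

2 | h(m)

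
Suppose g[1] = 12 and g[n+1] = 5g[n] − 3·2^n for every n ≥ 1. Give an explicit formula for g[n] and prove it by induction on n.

Claim: g[n] = 2·5^n + 2^n.

Base case: g[1] = 12, and 2·5^1 + 2^1 = 10 + 2 = 12.
Assume g[r] = 2·5^r + 2^r for some r ≥ 1.
Then g[r+1] = 5g[r] − 3·2^r = 5·(2·5^r + 2^r) − 3·2^r = 2·5^{r+1} + 5·2^r − 3·2^r = 2·5^{r+1} + 2·2^r = 2·5^{r+1} + 2^{r+1}.
By induction, g[n] = 2·5^n + 2^n for all n ≥ 1.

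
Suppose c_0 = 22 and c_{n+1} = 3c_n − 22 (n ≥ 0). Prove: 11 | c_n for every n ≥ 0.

Base case: c_0 = 22 = 11·2, so 11 | c_0.
Assume 11 | c_r, so c_r = 11t for some integer t.
Then c_{r+1} = 3c_r − 22 = 3·(11t) − 22 = 11(3t − 2), so 11 | c_{r+1}.
So the property holds for r+1, and by induction 11 | c_n for all n ≥ 0.

11 | c_n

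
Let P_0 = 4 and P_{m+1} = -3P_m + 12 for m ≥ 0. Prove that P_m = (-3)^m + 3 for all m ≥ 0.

Base case: P_0 = 4, and (-3)^0 + 3 = 1 + 3 = 4.
Assume P_k = (-3)^k + 3 for some k ≥ 0.
Then P_{k+1} = -3P_k + 12 = -3·((-3)^k + 3) + 12 = -3·(-3)^k − 9 + 12 = (-3)^{k+1} + 3.
By induction, P_m = (-3)^m + 3 for all m ≥ 0.

P_m = (-3)^m + 3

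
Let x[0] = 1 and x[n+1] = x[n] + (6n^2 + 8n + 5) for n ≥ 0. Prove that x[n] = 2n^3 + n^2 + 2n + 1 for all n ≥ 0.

Base case: x[0] = 1, and 2·0^3 + 0^2 + 2·0 + 1 = 1.
Assume x[j] = 2j^3 + j^2 + 2j + 1.
Then x[j+1] = x[j] + (6j^2 + 8j + 5) = (2j^3 + j^2 + 2j + 1) + (6j^2 + 8j + 5) = 2j^3 + 7j^2 + 10j + 6,
and 2·(j+1)^3 + (j+1)^2 + 2·(j+1) + 1 = 2j^3 + 7j^2 + 10j + 6.
This completes the inductive step, so x[n] = 2n^3 + n^2 + 2n + 1 for all n ≥ 0.

x[n] = 2n^3 + n^2 + 2n + 1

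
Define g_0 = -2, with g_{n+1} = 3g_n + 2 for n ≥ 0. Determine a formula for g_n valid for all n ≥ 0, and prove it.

Claim: g_n = -3^n − 1.

Base case: g_0 = -2, and -3^0 − 1 = -1 − 1 = -2.
Assume g_m = -3^m − 1 for some m ≥ 0.
Then g_{m+1} = 3g_m + 2 = 3·(-3^m − 1) + 2 = -3^{m+1} − 3 + 2 = -3^{m+1} − 1.
So the formula holds for m+1, and by induction g_n = -3^n − 1 for all n ≥ 0.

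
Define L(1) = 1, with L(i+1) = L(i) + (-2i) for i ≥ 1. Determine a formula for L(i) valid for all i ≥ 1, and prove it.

Claim: L(i) = -i^2 + i + 1.

Base case: L(1) = 1, and -1^2 + 1 + 1 = 1.
Assume L(k) = -k^2 + k + 1.
Then L(k+1) = L(k) + (-2k) = (-k^2 + k + 1) + (-2k) = -k^2 − k + 1,
and -(k+1)^2 + (k+1) + 1 = -k^2 − k + 1.
By induction, L(i) = -i^2 + i + 1 for all i ≥ 1.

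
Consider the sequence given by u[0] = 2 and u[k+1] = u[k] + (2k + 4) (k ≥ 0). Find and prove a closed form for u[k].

Claim: u[k] = k^2 + 3k + 2.

Base case: u[0] = 2, and 0^2 + 3·0 + 2 = 2.
Assume u[m] = m^2 + 3m + 2.
Then u[m+1] = u[m] + (2m + 4) = (m^2 + 3m + 2) + (2m + 4) = m^2 + 5m + 6,
and (m+1)^2 + 3·(m+1) + 2 = m^2 + 5m + 6.
Hence u[k] = k^2 + 3k + 2 for every k ≥ 0, by induction.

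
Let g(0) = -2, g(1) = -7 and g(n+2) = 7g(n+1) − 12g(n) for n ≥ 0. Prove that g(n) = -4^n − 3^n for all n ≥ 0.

Base cases: g(0) = -2 and -4^0 − 3^0 = -2; g(1) = -7 and -4^1 − 3^1 = -7.
Assume g(j) = -4^j − 3^j for all 0 ≤ j ≤ m, where m ≥ 1.
Then g(m+1) = 7g(m) − 12g(m−1) = 7·(-4^m − 3^m) − 12·(-4^{m−1} − 3^{m−1}) = -(7·4 − 12)4^{m−1} − (7·3 − 12)3^{m−1} = -16·4^{m−1} − 9·3^{m−1} = -4^{m+1} − 3^{m+1}.
Hence g(n) = -4^n − 3^n for every n ≥ 0, by strong induction.

g(n) = -4^n − 3^n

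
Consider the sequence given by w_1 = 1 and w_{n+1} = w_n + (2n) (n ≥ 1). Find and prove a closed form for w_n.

Claim: w_n = n^2 − n + 1.

Base case: w_1 = 1, and 1^2 − 1 + 1 = 1.
Assume w_m = m^2 − m + 1.
Then w_{m+1} = w_m + (2m) = (m^2 − m + 1) + (2m) = m^2 + m + 1,
and (m+1)^2 − (m+1) + 1 = m^2 + m + 1.
Hence w_n = n^2 − n + 1 for every n ≥ 1, by induction.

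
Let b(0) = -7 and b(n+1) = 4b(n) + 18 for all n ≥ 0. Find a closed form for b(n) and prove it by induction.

Claim: b(n) = -4^n − 6.

Base case: b(0) = -7, and -4^0 − 6 = -1 − 6 = -7.
Assume b(k) = -4^k − 6 for some k ≥ 0.
Then b(k+1) = 4b(k) + 18 = 4·(-4^k − 6) + 18 = -4^{k+1} − 24 + 18 = -4^{k+1} − 6.
Hence b(n) = -4^n − 6 for every n ≥ 0, by induction.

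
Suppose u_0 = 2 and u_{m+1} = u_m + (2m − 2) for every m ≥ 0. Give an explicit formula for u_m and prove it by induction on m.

Claim: u_m = m^2 − 3m + 2.

Base case: u_0 = 2, and 0^2 − 3·0 + 2 = 2.
Assume u_k = k^2 − 3k + 2.
Then u_{k+1} = u_k + (2k − 2) = (k^2 − 3k + 2) + (2k − 2) = k^2 − k,
and (k+1)^2 − 3·(k+1) + 2 = k^2 − k.
By induction, u_m = m^2 − 3m + 2 for all m ≥ 0.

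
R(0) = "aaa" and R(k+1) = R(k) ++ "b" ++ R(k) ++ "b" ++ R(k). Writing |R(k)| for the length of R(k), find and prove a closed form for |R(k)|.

Claim: |R(k)| = 4·3^k − 1.

Base case: |R(0)| = 3, and 4·3^0 − 1 = 3.
Assume |R(r)| = 4·3^r − 1.
Then |R(r+1)| = 3|R(r)| + 2 = 3(4·3^r − 1) + 2 = 4·3^{r+1} − 3 + 2 = 4·3^{r+1} − 1.
Hence |R(k)| = 4·3^k − 1 for every k ≥ 0, by induction.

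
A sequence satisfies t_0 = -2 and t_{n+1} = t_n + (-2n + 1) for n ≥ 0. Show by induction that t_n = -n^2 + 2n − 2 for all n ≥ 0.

Base case: t_0 = -2, and -0^2 + 2·0 − 2 = -2.
Assume t_r = -r^2 + 2r − 2.
Then t_{r+1} = t_r + (-2r + 1) = (-r^2 + 2r − 2) + (-2r + 1) = -r^2 − 1,
and -(r+1)^2 + 2·(r+1) − 2 = -r^2 − 1.
By induction, t_n = -n^2 + 2n − 2 for all n ≥ 0.

t_n = -n^2 + 2n − 2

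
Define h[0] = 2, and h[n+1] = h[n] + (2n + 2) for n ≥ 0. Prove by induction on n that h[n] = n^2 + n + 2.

Base case: h[0] = 2, and 0^2 + 0 + 2 = 2.
Assume h[k] = k^2 + k + 2.
Then h[k+1] = h[k] + (2k + 2) = (k^2 + k + 2) + (2k + 2) = k^2 + 3k + 4,
and (k+1)^2 + (k+1) + 2 = k^2 + 3k + 4.
This completes the inductive step, so h[n] = n^2 + n + 2 for all n ≥ 0.

h[n] = n^2 + n + 2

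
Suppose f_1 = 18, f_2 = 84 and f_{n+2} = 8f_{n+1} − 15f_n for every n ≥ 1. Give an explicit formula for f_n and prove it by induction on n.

Claim: f_n = 3·5^n + 3^n.

Base cases: f_1 = 18 and 3·5^1 + 3^1 = 18; f_2 = 84 and 3·5^2 + 3^2 = 84.
Assume f_j = 3·5^j + 3^j for all 1 ≤ j ≤ r, where r ≥ 2.
Then f_{r+1} = 8f_r − 15f_{r−1} = 8·(3·5^r + 3^r) − 15·(3·5^{r−1} + 3^{r−1}) = 3·(8·5 − 15)5^{r−1} + (8·3 − 15)3^{r−1} = 75·5^{r−1} + 9·3^{r−1} = 3·5^{r+1} + 3^{r+1}.
By strong induction, f_n = 3·5^n + 3^n for all n ≥ 1.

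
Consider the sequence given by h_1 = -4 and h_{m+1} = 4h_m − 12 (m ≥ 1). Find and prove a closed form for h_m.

Claim: h_m = -2·4^m + 4.

Base case: h_1 = -4, and -2·4^1 + 4 = -8 + 4 = -4.
Assume h_j = -2·4^j + 4 for some j ≥ 1.
Then h_{j+1} = 4h_j − 12 = 4·(-2·4^j + 4) − 12 = -8·4^j + 16 − 12 = -2·4^{j+1} + 4.
By induction, h_m = -2·4^m + 4 for all m ≥ 1.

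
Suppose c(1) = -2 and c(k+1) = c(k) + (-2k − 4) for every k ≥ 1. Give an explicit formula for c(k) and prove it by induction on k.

Claim: c(k) = -k^2 − 3k + 2.

Base case: c(1) = -2, and -1^2 − 3·1 + 2 = -2.
Assume c(m) = -m^2 − 3m + 2.
Then c(m+1) = c(m) + (-2m − 4) = (-m^2 − 3m + 2) + (-2m − 4) = -m^2 − 5m − 2,
and -(m+1)^2 − 3·(m+1) + 2 = -m^2 − 5m − 2.
By induction, c(k) = -k^2 − 3k + 2 for all k ≥ 1.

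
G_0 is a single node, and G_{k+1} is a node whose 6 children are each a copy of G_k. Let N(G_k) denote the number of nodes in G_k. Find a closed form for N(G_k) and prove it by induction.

Claim: N(G_k) = (6^{k+1} − 1)/5.

Base case: N(G_0) = 1, and (6^{0+1} − 1)/5 = 1.
Assume N(G_m) = (6^{m+1} − 1)/5.
Then N(G_{m+1}) = 1 + 6N(G_m) = 1 + 6·(6^{m+1} − 1)/5 = 1 + (6^{m+2} − 6)/5 = (5 + 6^{m+2} − 6)/5 = (6^{m+2} − 1)/5.
So the formula holds for m+1, and by induction N(G_k) = (6^{k+1} − 1)/5 for all k ≥ 0.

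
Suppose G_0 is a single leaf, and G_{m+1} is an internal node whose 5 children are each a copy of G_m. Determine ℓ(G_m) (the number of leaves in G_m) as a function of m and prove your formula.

Claim: ℓ(G_m) = 5^m.

Base case: ℓ(G_0) = 1, and 5^0 = 1.
Assume ℓ(G_r) = 5^r.
Then ℓ(G_{r+1}) = 5·ℓ(G_r) = 5·5^r = 5^{r+1}.
So the formula holds for r+1, and by induction ℓ(G_m) = 5^m for all m ≥ 0.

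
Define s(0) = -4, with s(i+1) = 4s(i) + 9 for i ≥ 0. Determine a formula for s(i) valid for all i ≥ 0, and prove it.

Claim: s(i) = -4^i − 3.

Base case: s(0) = -4, and -4^0 − 3 = -1 − 3 = -4.
Assume s(j) = -4^j − 3 for some j ≥ 0.
Then s(j+1) = 4s(j) + 9 = 4·(-4^j − 3) + 9 = -4^{j+1} − 12 + 9 = -4^{j+1} − 3.
So the formula holds for j+1, and by induction s(i) = -4^i − 3 for all i ≥ 0.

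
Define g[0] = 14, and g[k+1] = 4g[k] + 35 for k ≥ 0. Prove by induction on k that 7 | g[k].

Base case: g[0] = 14 = 7·2, so 7 | g[0].
Assume 7 | g[j], so g[j] = 7t for some integer t.
Then g[j+1] = 4g[j] + 35 = 4·(7t) + 35 = 7(4t + 5), so 7 | g[j+1].
This completes the inductive step, so 7 | g[k] for all k ≥ 0.

7 | g[k]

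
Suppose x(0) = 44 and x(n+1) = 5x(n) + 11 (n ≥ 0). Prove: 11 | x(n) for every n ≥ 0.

Base case: x(0) = 44 = 11·4, so 11 | x(0).
Assume 11 | x(m), so x(m) = 11t for some integer t.
Then x(m+1) = 5x(m) + 11 = 5·(11t) + 11 = 11(5t + 1), so 11 | x(m+1).
By induction, 11 | x(n) for all n ≥ 0.

11 | x(n)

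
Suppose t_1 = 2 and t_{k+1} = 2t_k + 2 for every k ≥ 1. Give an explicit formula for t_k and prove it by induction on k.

Claim: t_k = 2^{k+1} − 2.

Base case: t_1 = 2, and 2^{1+1} − 2 = 4 − 2 = 2.
Assume t_m = 2^{m+1} − 2 for some m ≥ 1.
Then t_{m+1} = 2t_m + 2 = 2·(2^{m+1} − 2) + 2 = 2^{m+2} − 4 + 2 = 2^{m+2} − 2.
Hence t_k = 2^{k+1} − 2 for every k ≥ 1, by induction.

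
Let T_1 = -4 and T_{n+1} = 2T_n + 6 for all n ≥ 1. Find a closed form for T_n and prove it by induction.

Claim: T_n = 2^n − 6.

Base case: T_1 = -4, and 2^1 − 6 = 2 − 6 = -4.
Assume T_r = 2^r − 6 for some r ≥ 1.
Then T_{r+1} = 2T_r + 6 = 2·(2^r − 6) + 6 = 2^{r+1} − 12 + 6 = 2^{r+1} − 6.
So the formula holds for r+1, and by induction T_n = 2^n − 6 for all n ≥ 1.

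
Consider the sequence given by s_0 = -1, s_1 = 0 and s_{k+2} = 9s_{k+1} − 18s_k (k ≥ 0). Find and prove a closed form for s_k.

Claim: s_k = 6^k − 2·3^k.

Base cases: s_0 = -1 and 6^0 − 2·3^0 = -1; s_1 = 0 and 6^1 − 2·3^1 = 0.
Assume s_i = 6^i − 2·3^i for all 0 ≤ i ≤ j, where j ≥ 1.
Then s_{j+1} = 9s_j − 18s_{j−1} = 9·(6^j − 2·3^j) − 18·(6^{j−1} − 2·3^{j−1}) = (9·6 − 18)6^{j−1} − 2·(9·3 − 18)3^{j−1} = 36·6^{j−1} − 18·3^{j−1} = 6^{j+1} − 2·3^{j+1}.
By strong induction, s_k = 6^k − 2·3^k for all k ≥ 0.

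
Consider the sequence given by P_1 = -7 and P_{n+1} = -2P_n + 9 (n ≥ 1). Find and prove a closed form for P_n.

Claim: P_n = 5·(-2)^n + 3.

Base case: P_1 = -7, and 5·(-2)^1 + 3 = -10 + 3 = -7.
Assume P_k = 5·(-2)^k + 3 for some k ≥ 1.
Then P_{k+1} = -2P_k + 9 = -2·(5·(-2)^k + 3) + 9 = -10·(-2)^k − 6 + 9 = 5·(-2)^{k+1} + 3.
This completes the inductive step, so P_n = 5·(-2)^n + 3 for all n ≥ 1.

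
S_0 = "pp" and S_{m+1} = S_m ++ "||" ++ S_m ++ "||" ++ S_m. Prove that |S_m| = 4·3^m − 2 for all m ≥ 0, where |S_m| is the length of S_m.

Base case: |S_0| = 2, and 4·3^0 − 2 = 2.
Assume |S_r| = 4·3^r − 2.
Then |S_{r+1}| = 3|S_r| + 4 = 3(4·3^r − 2) + 4 = 4·3^{r+1} − 6 + 4 = 4·3^{r+1} − 2.
So the formula holds for r+1, and by induction |S_m| = 4·3^m − 2 for all m ≥ 0.

|S_m| = 4·3^m − 2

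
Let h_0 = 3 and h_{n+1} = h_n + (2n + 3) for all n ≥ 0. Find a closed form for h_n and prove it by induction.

Claim: h_n = n^2 + 2n + 3.

Base case: h_0 = 3, and 0^2 + 2·0 + 3 = 3.
Assume h_k = k^2 + 2k + 3.
Then h_{k+1} = h_k + (2k + 3) = (k^2 + 2k + 3) + (2k + 3) = k^2 + 4k + 6,
and (k+1)^2 + 2·(k+1) + 3 = k^2 + 4k + 6.
By induction, h_n = n^2 + 2n + 3 for all n ≥ 0.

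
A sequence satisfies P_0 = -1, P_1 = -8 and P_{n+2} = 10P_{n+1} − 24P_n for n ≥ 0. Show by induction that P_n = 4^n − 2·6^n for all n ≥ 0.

Base cases: P_0 = -1 and 4^0 − 2·6^0 = -1; P_1 = -8 and 4^1 − 2·6^1 = -8.
Assume P_j = 4^j − 2·6^j for all 0 ≤ j ≤ r, where r ≥ 1.
Then P_{r+1} = 10P_r − 24P_{r−1} = 10·(4^r − 2·6^r) − 24·(4^{r−1} − 2·6^{r−1}) = (10·4 − 24)4^{r−1} − 2·(10·6 − 24)6^{r−1} = 16·4^{r−1} − 72·6^{r−1} = 4^{r+1} − 2·6^{r+1}.
So the formula holds for r+1, and by strong induction P_n = 4^n − 2·6^n for all n ≥ 0.

P_n = 4^n − 2·6^n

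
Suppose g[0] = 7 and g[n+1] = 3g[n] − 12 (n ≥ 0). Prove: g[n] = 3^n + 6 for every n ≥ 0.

Base case: g[0] = 7, and 3^0 + 6 = 1 + 6 = 7.
Assume g[r] = 3^r + 6 for some r ≥ 0.
Then g[r+1] = 3g[r] − 12 = 3·(3^r + 6) − 12 = 3^{r+1} + 18 − 12 = 3^{r+1} + 6.
Hence g[n] = 3^n + 6 for every n ≥ 0, by induction.

g[n] = 3^n + 6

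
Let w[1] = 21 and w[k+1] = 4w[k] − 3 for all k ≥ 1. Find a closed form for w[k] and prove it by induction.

Claim: w[k] = 5·4^k + 1.

Base case: w[1] = 21, and 5·4^1 + 1 = 20 + 1 = 21.
Assume w[j] = 5·4^j + 1 for some j ≥ 1.
Then w[j+1] = 4w[j] − 3 = 4·(5·4^j + 1) − 3 = 20·4^j + 4 − 3 = 5·4^{j+1} + 1.
This completes the inductive step, so w[k] = 5·4^k + 1 for all k ≥ 1.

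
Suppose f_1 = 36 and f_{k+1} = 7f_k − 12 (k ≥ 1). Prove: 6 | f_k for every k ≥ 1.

Base case: f_1 = 36 = 6·6, so 6 | f_1.
Assume 6 | f_m, so f_m = 6t for some integer t.
Then f_{m+1} = 7f_m − 12 = 7·(6t) − 12 = 6(7t − 2), so 6 | f_{m+1}.
So the property holds for m+1, and by induction 6 | f_k for all k ≥ 1.

6 | f_k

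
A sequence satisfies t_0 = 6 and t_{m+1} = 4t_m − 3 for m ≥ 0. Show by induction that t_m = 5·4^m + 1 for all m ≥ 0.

Base case: t_0 = 6, and 5·4^0 + 1 = 5 + 1 = 6.
Assume t_r = 5·4^r + 1 for some r ≥ 0.
Then t_{r+1} = 4t_r − 3 = 4·(5·4^r + 1) − 3 = 20·4^r + 4 − 3 = 5·4^{r+1} + 1.
By induction, t_m = 5·4^m + 1 for all m ≥ 0.

t_m = 5·4^m + 1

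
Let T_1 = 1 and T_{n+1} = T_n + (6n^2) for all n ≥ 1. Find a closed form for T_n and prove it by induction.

Claim: T_n = 2n^3 − 3n^2 + n + 1.

Base case: T_1 = 1, and 2·1^3 − 3·1^2 + 1 + 1 = 1.
Assume T_j = 2j^3 − 3j^2 + j + 1.
Then T_{j+1} = T_j + (6j^2) = (2j^3 − 3j^2 + j + 1) + (6j^2) = 2j^3 + 3j^2 + j + 1,
and 2·(j+1)^3 − 3·(j+1)^2 + (j+1) + 1 = 2j^3 + 3j^2 + j + 1.
Hence T_n = 2n^3 − 3n^2 + n + 1 for every n ≥ 1, by induction.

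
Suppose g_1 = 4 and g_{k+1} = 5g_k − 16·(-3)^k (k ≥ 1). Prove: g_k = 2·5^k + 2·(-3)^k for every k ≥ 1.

Base case: g_1 = 4, and 2·5^1 + 2·(-3)^1 = 10 − 6 = 4.
Assume g_r = 2·5^r + 2·(-3)^r for some r ≥ 1.
Then g_{r+1} = 5g_r − 16·(-3)^r = 5·(2·5^r + 2·(-3)^r) − 16·(-3)^r = 2·5^{r+1} + 10·(-3)^r − 16·(-3)^r = 2·5^{r+1} − 6·(-3)^r = 2·5^{r+1} + 2·(-3)^{r+1}.
Hence g_k = 2·5^k + 2·(-3)^k for every k ≥ 1, by induction.

g_k = 2·5^k + 2·(-3)^k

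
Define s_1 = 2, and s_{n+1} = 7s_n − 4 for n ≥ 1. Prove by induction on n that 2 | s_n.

Base case: s_1 = 2 = 2·1, so 2 | s_1.
Assume 2 | s_m, so s_m = 2t for some integer t.
Then s_{m+1} = 7s_m − 4 = 7·(2t) − 4 = 2(7t − 2), so 2 | s_{m+1}.
By induction, 2 | s_n for all n ≥ 1.

2 | s_n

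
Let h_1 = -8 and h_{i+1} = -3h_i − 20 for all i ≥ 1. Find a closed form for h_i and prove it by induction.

Claim: h_i = (-3)^i − 5.

Base case: h_1 = -8, and (-3)^1 − 5 = -3 − 5 = -8.
Assume h_r = (-3)^r − 5 for some r ≥ 1.
Then h_{r+1} = -3h_r − 20 = -3·((-3)^r − 5) − 20 = -3·(-3)^r + 15 − 20 = (-3)^{r+1} − 5.
This completes the inductive step, so h_i = (-3)^i − 5 for all i ≥ 1.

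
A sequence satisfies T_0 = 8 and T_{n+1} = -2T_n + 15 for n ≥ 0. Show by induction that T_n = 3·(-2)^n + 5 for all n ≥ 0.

Base case: T_0 = 8, and 3·(-2)^0 + 5 = 3 + 5 = 8.
Assume T_k = 3·(-2)^k + 5 for some k ≥ 0.
Then T_{k+1} = -2T_k + 15 = -2·(3·(-2)^k + 5) + 15 = -6·(-2)^k − 10 + 15 = 3·(-2)^{k+1} + 5.
Hence T_n = 3·(-2)^n + 5 for every n ≥ 0, by induction.

T_n = 3·(-2)^n + 5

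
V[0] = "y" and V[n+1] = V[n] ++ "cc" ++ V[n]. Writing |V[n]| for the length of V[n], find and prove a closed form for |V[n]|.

Claim: |V[n]| = 3·2^n − 2.

Base case: |V[0]| = 1, and 3·2^0 − 2 = 1.
Assume |V[k]| = 3·2^k − 2.
Then |V[k+1]| = |V[k]| + 2 + |V[k]| = 2|V[k]| + 2 = 2(3·2^k − 2) + 2 = 3·2^{k+1} − 4 + 2 = 3·2^{k+1} − 2.
Hence |V[n]| = 3·2^n − 2 for every n ≥ 0, by induction.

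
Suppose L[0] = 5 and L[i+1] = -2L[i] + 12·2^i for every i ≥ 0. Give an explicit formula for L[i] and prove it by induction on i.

Claim: L[i] = 2·(-2)^i + 3·2^i.

Base case: L[0] = 5, and 2·(-2)^0 + 3·2^0 = 2 + 3 = 5.
Assume L[r] = 2·(-2)^r + 3·2^r for some r ≥ 0.
Then L[r+1] = -2L[r] + 12·2^r = -2·(2·(-2)^r + 3·2^r) + 12·2^r = 2·(-2)^{r+1} − 6·2^r + 12·2^r = 2·(-2)^{r+1} + 6·2^r = 2·(-2)^{r+1} + 3·2^{r+1}.
Hence L[i] = 2·(-2)^i + 3·2^i for every i ≥ 0, by induction.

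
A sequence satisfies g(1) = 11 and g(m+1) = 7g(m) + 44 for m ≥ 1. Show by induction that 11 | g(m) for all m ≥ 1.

Base case: g(1) = 11 = 11·1, so 11 | g(1).
Assume 11 | g(j), so g(j) = 11t for some integer t.
Then g(j+1) = 7g(j) + 44 = 7·(11t) + 44 = 11(7t + 4), so 11 | g(j+1).
So the property holds for j+1, and by induction 11 | g(m) for all m ≥ 1.

11 | g(m)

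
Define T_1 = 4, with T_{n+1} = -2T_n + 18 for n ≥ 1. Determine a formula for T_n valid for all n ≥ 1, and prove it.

Claim: T_n = (-2)^n + 6.

Base case: T_1 = 4, and (-2)^1 + 6 = -2 + 6 = 4.
Assume T_r = (-2)^r + 6 for some r ≥ 1.
Then T_{r+1} = -2T_r + 18 = -2·((-2)^r + 6) + 18 = -2·(-2)^r − 12 + 18 = (-2)^{r+1} + 6.
By induction, T_n = (-2)^n + 6 for all n ≥ 1.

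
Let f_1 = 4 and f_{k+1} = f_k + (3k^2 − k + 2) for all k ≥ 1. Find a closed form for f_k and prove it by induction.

Claim: f_k = k^3 − 2k^2 + 3k + 2.

Base case: f_1 = 4, and 1^3 − 2·1^2 + 3·1 + 2 = 4.
Assume f_r = r^3 − 2r^2 + 3r + 2.
Then f_{r+1} = f_r + (3r^2 − r + 2) = (r^3 − 2r^2 + 3r + 2) + (3r^2 − r + 2) = r^3 + r^2 + 2r + 4,
and (r+1)^3 − 2·(r+1)^2 + 3·(r+1) + 2 = r^3 + r^2 + 2r + 4.
By induction, f_k = k^3 − 2k^2 + 3k + 2 for all k ≥ 1.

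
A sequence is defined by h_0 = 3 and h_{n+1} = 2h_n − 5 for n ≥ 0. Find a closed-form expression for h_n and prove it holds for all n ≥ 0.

Claim: h_n = -2^{n+1} + 5.

Base case: h_0 = 3, and -2^{0+1} + 5 = -2 + 5 = 3.
Assume h_m = -2^{m+1} + 5 for some m ≥ 0.
Then h_{m+1} = 2h_m − 5 = 2·(-2^{m+1} + 5) − 5 = -2^{m+2} + 10 − 5 = -2^{m+2} + 5.
By induction, h_n = -2^{n+1} + 5 for all n ≥ 0.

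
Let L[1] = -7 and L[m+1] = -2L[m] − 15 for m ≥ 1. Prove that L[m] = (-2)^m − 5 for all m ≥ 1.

Base case: L[1] = -7, and (-2)^1 − 5 = -2 − 5 = -7.
Assume L[k] = (-2)^k − 5 for some k ≥ 1.
Then L[k+1] = -2L[k] − 15 = -2·((-2)^k − 5) − 15 = -2·(-2)^k + 10 − 15 = (-2)^{k+1} − 5.
Hence L[m] = (-2)^m − 5 for every m ≥ 1, by induction.

L[m] = (-2)^m − 5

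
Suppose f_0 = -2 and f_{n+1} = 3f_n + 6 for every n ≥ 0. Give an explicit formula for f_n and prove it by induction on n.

Claim: f_n = 3^n − 3.

Base case: f_0 = -2, and 3^0 − 3 = 1 − 3 = -2.
Assume f_k = 3^k − 3 for some k ≥ 0.
Then f_{k+1} = 3f_k + 6 = 3·(3^k − 3) + 6 = 3^{k+1} − 9 + 6 = 3^{k+1} − 3.
This completes the inductive step, so f_n = 3^n − 3 for all n ≥ 0.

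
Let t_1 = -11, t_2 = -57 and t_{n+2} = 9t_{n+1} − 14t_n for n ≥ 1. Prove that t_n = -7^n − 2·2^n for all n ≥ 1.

Base cases: t_1 = -11 and -7^1 − 2·2^1 = -11; t_2 = -57 and -7^2 − 2·2^2 = -57.
Assume t_j = -7^j − 2·2^j for all 1 ≤ j ≤ k, where k ≥ 2.
Then t_{k+1} = 9t_k − 14t_{k−1} = 9·(-7^k − 2·2^k) − 14·(-7^{k−1} − 2·2^{k−1}) = -(9·7 − 14)7^{k−1} − 2·(9·2 − 14)2^{k−1} = -49·7^{k−1} − 8·2^{k−1} = -7^{k+1} − 2·2^{k+1}.
By strong induction, t_n = -7^n − 2·2^n for all n ≥ 1.

t_n = -7^n − 2·2^n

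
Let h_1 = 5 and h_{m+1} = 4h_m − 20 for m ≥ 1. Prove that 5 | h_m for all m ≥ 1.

Base case: h_1 = 5 = 5·1, so 5 | h_1.
Assume 5 | h_k, so h_k = 5t for some integer t.
Then h_{k+1} = 4h_k − 20 = 4·(5t) − 20 = 5(4t − 4), so 5 | h_{k+1}.
Hence 5 | h_m for every m ≥ 1, by induction.

5 | h_m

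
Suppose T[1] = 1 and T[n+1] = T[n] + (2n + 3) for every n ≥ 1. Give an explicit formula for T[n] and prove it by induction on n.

Claim: T[n] = n^2 + 2n − 2.

Base case: T[1] = 1, and 1^2 + 2·1 − 2 = 1.
Assume T[j] = j^2 + 2j − 2.
Then T[j+1] = T[j] + (2j + 3) = (j^2 + 2j − 2) + (2j + 3) = j^2 + 4j + 1,
and (j+1)^2 + 2·(j+1) − 2 = j^2 + 4j + 1.
Hence T[n] = n^2 + 2n − 2 for every n ≥ 1, by induction.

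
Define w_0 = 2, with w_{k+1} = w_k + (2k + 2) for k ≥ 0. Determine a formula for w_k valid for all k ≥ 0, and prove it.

Claim: w_k = k^2 + k + 2.

Base case: w_0 = 2, and 0^2 + 0 + 2 = 2.
Assume w_r = r^2 + r + 2.
Then w_{r+1} = w_r + (2r + 2) = (r^2 + r + 2) + (2r + 2) = r^2 + 3r + 4,
and (r+1)^2 + (r+1) + 2 = r^2 + 3r + 4.
This completes the inductive step, so w_k = k^2 + k + 2 for all k ≥ 0.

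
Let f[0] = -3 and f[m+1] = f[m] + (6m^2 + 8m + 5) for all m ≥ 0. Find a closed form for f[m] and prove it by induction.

Claim: f[m] = 2m^3 + m^2 + 2m − 3.

Base case: f[0] = -3, and 2·0^3 + 0^2 + 2·0 − 3 = -3.
Assume f[j] = 2j^3 + j^2 + 2j − 3.
Then f[j+1] = f[j] + (6j^2 + 8j + 5) = (2j^3 + j^2 + 2j − 3) + (6j^2 + 8j + 5) = 2j^3 + 7j^2 + 10j + 2,
and 2·(j+1)^3 + (j+1)^2 + 2·(j+1) − 3 = 2j^3 + 7j^2 + 10j + 2.
By induction, f[m] = 2m^3 + m^2 + 2m − 3 for all m ≥ 0.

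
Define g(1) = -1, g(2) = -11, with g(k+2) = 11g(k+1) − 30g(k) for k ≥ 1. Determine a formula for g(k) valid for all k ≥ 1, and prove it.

Claim: g(k) = -6^k + 5^k.

Base cases: g(1) = -1 and -6^1 + 5^1 = -1; g(2) = -11 and -6^2 + 5^2 = -11.
Assume g(i) = -6^i + 5^i for all 1 ≤ i ≤ j, where j ≥ 2.
Then g(j+1) = 11g(j) − 30g(j−1) = 11·(-6^j + 5^j) − 30·(-6^{j−1} + 5^{j−1}) = -(11·6 − 30)6^{j−1} + (11·5 − 30)5^{j−1} = -36·6^{j−1} + 25·5^{j−1} = -6^{j+1} + 5^{j+1}.
So the formula holds for j+1, and by strong induction g(k) = -6^k + 5^k for all k ≥ 1.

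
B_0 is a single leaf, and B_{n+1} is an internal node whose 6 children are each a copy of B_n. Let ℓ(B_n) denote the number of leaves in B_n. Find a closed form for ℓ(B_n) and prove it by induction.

Claim: ℓ(B_n) = 6^n.

Base case: ℓ(B_0) = 1, and 6^0 = 1.
Assume ℓ(B_j) = 6^j.
Then ℓ(B_{j+1}) = 6·ℓ(B_j) = 6·6^j = 6^{j+1}.
By induction, ℓ(B_n) = 6^n for all n ≥ 0.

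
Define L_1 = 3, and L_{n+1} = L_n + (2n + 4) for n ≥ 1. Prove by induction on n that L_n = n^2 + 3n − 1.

Base case: L_1 = 3, and 1^2 + 3·1 − 1 = 3.
Assume L_m = m^2 + 3m − 1.
Then L_{m+1} = L_m + (2m + 4) = (m^2 + 3m − 1) + (2m + 4) = m^2 + 5m + 3,
and (m+1)^2 + 3·(m+1) − 1 = m^2 + 5m + 3.
This completes the inductive step, so L_n = n^2 + 3n − 1 for all n ≥ 1.

L_n = n^2 + 3n − 1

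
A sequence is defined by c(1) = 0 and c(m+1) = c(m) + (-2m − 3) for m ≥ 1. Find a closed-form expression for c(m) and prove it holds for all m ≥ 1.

Claim: c(m) = -m^2 − 2m + 3.

Base case: c(1) = 0, and -1^2 − 2·1 + 3 = 0.
Assume c(r) = -r^2 − 2r + 3.
Then c(r+1) = c(r) + (-2r − 3) = (-r^2 − 2r + 3) + (-2r − 3) = -r^2 − 4r,
and -(r+1)^2 − 2·(r+1) + 3 = -r^2 − 4r.
Hence c(m) = -m^2 − 2m + 3 for every m ≥ 1, by induction.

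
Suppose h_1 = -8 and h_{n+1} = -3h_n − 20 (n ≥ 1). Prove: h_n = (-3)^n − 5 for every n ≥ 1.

Base case: h_1 = -8, and (-3)^1 − 5 = -3 − 5 = -8.
Assume h_k = (-3)^k − 5 for some k ≥ 1.
Then h_{k+1} = -3h_k − 20 = -3·((-3)^k − 5) − 20 = -3·(-3)^k + 15 − 20 = (-3)^{k+1} − 5.
So the formula holds for k+1, and by induction h_n = (-3)^n − 5 for all n ≥ 1.

h_n = (-3)^n − 5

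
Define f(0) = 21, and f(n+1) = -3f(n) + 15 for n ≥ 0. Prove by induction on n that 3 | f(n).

Base case: f(0) = 21 = 3·7, so 3 | f(0).
Assume 3 | f(k), so f(k) = 3t for some integer t.
Then f(k+1) = -3f(k) + 15 = -3·(3t) + 15 = 3(-3t + 5), so 3 | f(k+1).
This completes the inductive step, so 3 | f(n) for all n ≥ 0.

3 | f(n)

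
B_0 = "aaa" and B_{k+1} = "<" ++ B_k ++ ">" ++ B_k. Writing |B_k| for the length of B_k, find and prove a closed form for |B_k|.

Claim: |B_k| = 5·2^k − 2.

Base case: |B_0| = 3, and 5·2^0 − 2 = 3.
Assume |B_m| = 5·2^m − 2.
Then |B_{m+1}| = 1 + |B_m| + 1 + |B_m| = 2|B_m| + 2 = 2(5·2^m − 2) + 2 = 5·2^{m+1} − 4 + 2 = 5·2^{m+1} − 2.
Hence |B_k| = 5·2^k − 2 for every k ≥ 0, by induction.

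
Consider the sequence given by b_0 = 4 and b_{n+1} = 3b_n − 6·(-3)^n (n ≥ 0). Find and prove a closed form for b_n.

Claim: b_n = 3·3^n + (-3)^n.

Base case: b_0 = 4, and 3·3^0 + (-3)^0 = 3 + 1 = 4.
Assume b_r = 3·3^r + (-3)^r for some r ≥ 0.
Then b_{r+1} = 3b_r − 6·(-3)^r = 3·(3·3^r + (-3)^r) − 6·(-3)^r = 3·3^{r+1} + 3·(-3)^r − 6·(-3)^r = 3·3^{r+1} − 3·(-3)^r = 3·3^{r+1} + (-3)^{r+1}.
By induction, b_n = 3·3^n + (-3)^n for all n ≥ 0.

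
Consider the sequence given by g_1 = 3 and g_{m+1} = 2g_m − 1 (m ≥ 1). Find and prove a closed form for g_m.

Claim: g_m = 2^m + 1.

Base case: g_1 = 3, and 2^1 + 1 = 2 + 1 = 3.
Assume g_k = 2^k + 1 for some k ≥ 1.
Then g_{k+1} = 2g_k − 1 = 2·(2^k + 1) − 1 = 2^{k+1} + 2 − 1 = 2^{k+1} + 1.
So the formula holds for k+1, and by induction g_m = 2^m + 1 for all m ≥ 1.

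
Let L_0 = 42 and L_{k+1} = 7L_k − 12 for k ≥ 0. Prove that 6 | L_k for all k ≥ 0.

Base case: L_0 = 42 = 6·7, so 6 | L_0.
Assume 6 | L_m, so L_m = 6t for some integer t.
Then L_{m+1} = 7L_m − 12 = 7·(6t) − 12 = 6(7t − 2), so 6 | L_{m+1}.
So the property holds for m+1, and by induction 6 | L_k for all k ≥ 0.

6 | L_k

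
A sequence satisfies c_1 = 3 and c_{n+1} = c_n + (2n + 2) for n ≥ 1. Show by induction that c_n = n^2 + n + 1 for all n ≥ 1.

Base case: c_1 = 3, and 1^2 + 1 + 1 = 3.
Assume c_m = m^2 + m + 1.
Then c_{m+1} = c_m + (2m + 2) = (m^2 + m + 1) + (2m + 2) = m^2 + 3m + 3,
and (m+1)^2 + (m+1) + 1 = m^2 + 3m + 3.
Hence c_n = n^2 + n + 1 for every n ≥ 1, by induction.

c_n = n^2 + n + 1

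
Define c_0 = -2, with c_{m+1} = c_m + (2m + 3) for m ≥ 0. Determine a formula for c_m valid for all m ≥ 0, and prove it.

Claim: c_m = m^2 + 2m − 2.

Base case: c_0 = -2, and 0^2 + 2·0 − 2 = -2.
Assume c_k = k^2 + 2k − 2.
Then c_{k+1} = c_k + (2k + 3) = (k^2 + 2k − 2) + (2k + 3) = k^2 + 4k + 1,
and (k+1)^2 + 2·(k+1) − 2 = k^2 + 4k + 1.
Hence c_m = m^2 + 2m − 2 for every m ≥ 0, by induction.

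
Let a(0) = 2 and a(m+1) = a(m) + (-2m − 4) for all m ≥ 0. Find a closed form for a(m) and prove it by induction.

Claim: a(m) = -m^2 − 3m + 2.

Base case: a(0) = 2, and -0^2 − 3·0 + 2 = 2.
Assume a(j) = -j^2 − 3j + 2.
Then a(j+1) = a(j) + (-2j − 4) = (-j^2 − 3j + 2) + (-2j − 4) = -j^2 − 5j − 2,
and -(j+1)^2 − 3·(j+1) + 2 = -j^2 − 5j − 2.
Hence a(m) = -m^2 − 3m + 2 for every m ≥ 0, by induction.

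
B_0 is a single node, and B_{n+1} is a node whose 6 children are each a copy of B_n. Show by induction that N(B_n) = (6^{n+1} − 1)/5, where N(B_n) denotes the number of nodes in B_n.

Base case: N(B_0) = 1, and (6^{0+1} − 1)/5 = 1.
Assume N(B_j) = (6^{j+1} − 1)/5.
Then N(B_{j+1}) = 1 + 6N(B_j) = 1 + 6·(6^{j+1} − 1)/5 = 1 + (6^{j+2} − 6)/5 = (5 + 6^{j+2} − 6)/5 = (6^{j+2} − 1)/5.
By induction, N(B_n) = (6^{n+1} − 1)/5 for all n ≥ 0.

N(B_n) = (6^{n+1} − 1)/5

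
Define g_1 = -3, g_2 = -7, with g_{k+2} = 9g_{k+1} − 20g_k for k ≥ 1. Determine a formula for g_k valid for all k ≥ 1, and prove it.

Claim: g_k = 5^k − 2·4^k.

Base cases: g_1 = -3 and 5^1 − 2·4^1 = -3; g_2 = -7 and 5^2 − 2·4^2 = -7.
Assume g_i = 5^i − 2·4^i for all 1 ≤ i ≤ j, where j ≥ 2.
Then g_{j+1} = 9g_j − 20g_{j−1} = 9·(5^j − 2·4^j) − 20·(5^{j−1} − 2·4^{j−1}) = (9·5 − 20)5^{j−1} − 2·(9·4 − 20)4^{j−1} = 25·5^{j−1} − 32·4^{j−1} = 5^{j+1} − 2·4^{j+1}.
So the formula holds for j+1, and by strong induction g_k = 5^k − 2·4^k for all k ≥ 1.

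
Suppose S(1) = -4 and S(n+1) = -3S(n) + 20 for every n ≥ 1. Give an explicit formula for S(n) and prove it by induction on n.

Claim: S(n) = 3·(-3)^n + 5.

Base case: S(1) = -4, and 3·(-3)^1 + 5 = -9 + 5 = -4.
Assume S(m) = 3·(-3)^m + 5 for some m ≥ 1.
Then S(m+1) = -3S(m) + 20 = -3·(3·(-3)^m + 5) + 20 = -9·(-3)^m − 15 + 20 = 3·(-3)^{m+1} + 5.
This completes the inductive step, so S(n) = 3·(-3)^n + 5 for all n ≥ 1.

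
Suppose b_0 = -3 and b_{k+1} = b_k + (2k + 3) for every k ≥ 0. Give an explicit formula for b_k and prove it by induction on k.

Claim: b_k = k^2 + 2k − 3.

Base case: b_0 = -3, and 0^2 + 2·0 − 3 = -3.
Assume b_m = m^2 + 2m − 3.
Then b_{m+1} = b_m + (2m + 3) = (m^2 + 2m − 3) + (2m + 3) = m^2 + 4m,
and (m+1)^2 + 2·(m+1) − 3 = m^2 + 4m.
By induction, b_k = k^2 + 2k − 3 for all k ≥ 0.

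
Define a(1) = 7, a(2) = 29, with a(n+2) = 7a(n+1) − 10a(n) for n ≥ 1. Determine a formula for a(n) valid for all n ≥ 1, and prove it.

Claim: a(n) = 5^n + 2^n.

Base cases: a(1) = 7 and 5^1 + 2^1 = 7; a(2) = 29 and 5^2 + 2^2 = 29.
Assume a(j) = 5^j + 2^j for all 1 ≤ j ≤ k, where k ≥ 2.
Then a(k+1) = 7a(k) − 10a(k−1) = 7·(5^k + 2^k) − 10·(5^{k−1} + 2^{k−1}) = (7·5 − 10)5^{k−1} + (7·2 − 10)2^{k−1} = 25·5^{k−1} + 4·2^{k−1} = 5^{k+1} + 2^{k+1}.
Hence a(n) = 5^n + 2^n for every n ≥ 1, by strong induction.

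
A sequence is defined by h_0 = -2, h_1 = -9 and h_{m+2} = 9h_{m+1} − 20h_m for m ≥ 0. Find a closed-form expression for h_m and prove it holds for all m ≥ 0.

Claim: h_m = -4^m − 5^m.

Base cases: h_0 = -2 and -4^0 − 5^0 = -2; h_1 = -9 and -4^1 − 5^1 = -9.
Assume h_i = -4^i − 5^i for all 0 ≤ i ≤ j, where j ≥ 1.
Then h_{j+1} = 9h_j − 20h_{j−1} = 9·(-4^j − 5^j) − 20·(-4^{j−1} − 5^{j−1}) = -(9·4 − 20)4^{j−1} − (9·5 − 20)5^{j−1} = -16·4^{j−1} − 25·5^{j−1} = -4^{j+1} − 5^{j+1}.
This completes the inductive step, so h_m = -4^m − 5^m for all m ≥ 0.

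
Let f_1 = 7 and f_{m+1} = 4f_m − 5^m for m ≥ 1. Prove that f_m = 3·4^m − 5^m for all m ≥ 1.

Base case: f_1 = 7, and 3·4^1 − 5^1 = 12 − 5 = 7.
Assume f_r = 3·4^r − 5^r for some r ≥ 1.
Then f_{r+1} = 4f_r − 5^r = 4·(3·4^r − 5^r) − 5^r = 3·4^{r+1} − 4·5^r − 5^r = 3·4^{r+1} − 5·5^r = 3·4^{r+1} − 5^{r+1}.
By induction, f_m = 3·4^m − 5^m for all m ≥ 1.

f_m = 3·4^m − 5^m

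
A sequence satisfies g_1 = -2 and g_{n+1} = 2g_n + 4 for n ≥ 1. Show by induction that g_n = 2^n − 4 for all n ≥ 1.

Base case: g_1 = -2, and 2^1 − 4 = 2 − 4 = -2.
Assume g_k = 2^k − 4 for some k ≥ 1.
Then g_{k+1} = 2g_k + 4 = 2·(2^k − 4) + 4 = 2^{k+1} − 8 + 4 = 2^{k+1} − 4.
Hence g_n = 2^n − 4 for every n ≥ 1, by induction.

g_n = 2^n − 4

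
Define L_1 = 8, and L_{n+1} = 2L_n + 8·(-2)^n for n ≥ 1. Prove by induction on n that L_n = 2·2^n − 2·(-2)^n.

Base case: L_1 = 8, and 2·2^1 − 2·(-2)^1 = 4 + 4 = 8.
Assume L_r = 2·2^r − 2·(-2)^r for some r ≥ 1.
Then L_{r+1} = 2L_r + 8·(-2)^r = 2·(2·2^r − 2·(-2)^r) + 8·(-2)^r = 2·2^{r+1} − 4·(-2)^r + 8·(-2)^r = 2·2^{r+1} + 4·(-2)^r = 2·2^{r+1} − 2·(-2)^{r+1}.
Hence L_n = 2·2^n − 2·(-2)^n for every n ≥ 1, by induction.

L_n = 2·2^n − 2·(-2)^n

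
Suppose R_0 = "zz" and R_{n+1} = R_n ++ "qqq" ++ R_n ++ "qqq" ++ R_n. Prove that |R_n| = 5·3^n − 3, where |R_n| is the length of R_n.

Base case: |R_0| = 2, and 5·3^0 − 3 = 2.
Assume |R_m| = 5·3^m − 3.
Then |R_{m+1}| = 3|R_m| + 6 = 3(5·3^m − 3) + 6 = 5·3^{m+1} − 9 + 6 = 5·3^{m+1} − 3.
By induction, |R_n| = 5·3^n − 3 for all n ≥ 0.

|R_n| = 5·3^n − 3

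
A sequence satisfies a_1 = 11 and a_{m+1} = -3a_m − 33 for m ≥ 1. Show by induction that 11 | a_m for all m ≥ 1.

Base case: a_1 = 11 = 11·1, so 11 | a_1.
Assume 11 | a_k, so a_k = 11t for some integer t.
Then a_{k+1} = -3a_k − 33 = -3·(11t) − 33 = 11(-3t − 3), so 11 | a_{k+1}.
Hence 11 | a_m for every m ≥ 1, by induction.

11 | a_m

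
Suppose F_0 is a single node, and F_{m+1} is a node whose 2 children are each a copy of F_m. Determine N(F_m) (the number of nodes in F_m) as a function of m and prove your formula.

Claim: N(F_m) = 2^{m+1} − 1.

Base case: N(F_0) = 1, and 2^{0+1} − 1 = 1.
Assume N(F_k) = 2^{k+1} − 1.
Then N(F_{k+1}) = 1 + 2N(F_k) = 1 + 2(2^{k+1} − 1) = 2^{k+2} − 2 + 1 = 2^{k+2} − 1.
This completes the inductive step, so N(F_m) = 2^{m+1} − 1 for all m ≥ 0.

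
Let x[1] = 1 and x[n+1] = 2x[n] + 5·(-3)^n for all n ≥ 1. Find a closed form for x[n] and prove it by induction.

Claim: x[n] = -2^n − (-3)^n.

Base case: x[1] = 1, and -2^1 − (-3)^1 = -2 + 3 = 1.
Assume x[m] = -2^m − (-3)^m for some m ≥ 1.
Then x[m+1] = 2x[m] + 5·(-3)^m = 2·(-2^m − (-3)^m) + 5·(-3)^m = -2^{m+1} − 2·(-3)^m + 5·(-3)^m = -2^{m+1} + 3·(-3)^m = -2^{m+1} − (-3)^{m+1}.
By induction, x[n] = -2^n − (-3)^n for all n ≥ 1.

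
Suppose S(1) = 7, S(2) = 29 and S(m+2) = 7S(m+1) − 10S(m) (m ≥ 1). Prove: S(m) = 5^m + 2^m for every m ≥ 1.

Base cases: S(1) = 7 and 5^1 + 2^1 = 7; S(2) = 29 and 5^2 + 2^2 = 29.
Assume S(i) = 5^i + 2^i for all 1 ≤ i ≤ j, where j ≥ 2.
Then S(j+1) = 7S(j) − 10S(j−1) = 7·(5^j + 2^j) − 10·(5^{j−1} + 2^{j−1}) = (7·5 − 10)5^{j−1} + (7·2 − 10)2^{j−1} = 25·5^{j−1} + 4·2^{j−1} = 5^{j+1} + 2^{j+1}.
This completes the inductive step, so S(m) = 5^m + 2^m for all m ≥ 1.

S(m) = 5^m + 2^m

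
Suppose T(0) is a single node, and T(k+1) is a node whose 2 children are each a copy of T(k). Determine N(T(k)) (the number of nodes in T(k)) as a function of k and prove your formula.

Claim: N(T(k)) = 2^{k+1} − 1.

Base case: N(T(0)) = 1, and 2^{0+1} − 1 = 1.
Assume N(T(r)) = 2^{r+1} − 1.
Then N(T(r+1)) = 1 + 2N(T(r)) = 1 + 2(2^{r+1} − 1) = 2^{r+2} − 2 + 1 = 2^{r+2} − 1.
Hence N(T(k)) = 2^{k+1} − 1 for every k ≥ 0, by induction.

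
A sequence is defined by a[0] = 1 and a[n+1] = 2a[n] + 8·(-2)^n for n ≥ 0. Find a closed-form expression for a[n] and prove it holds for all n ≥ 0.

Claim: a[n] = 3·2^n − 2·(-2)^n.

Base case: a[0] = 1, and 3·2^0 − 2·(-2)^0 = 3 − 2 = 1.
Assume a[j] = 3·2^j − 2·(-2)^j for some j ≥ 0.
Then a[j+1] = 2a[j] + 8·(-2)^j = 2·(3·2^j − 2·(-2)^j) + 8·(-2)^j = 3·2^{j+1} − 4·(-2)^j + 8·(-2)^j = 3·2^{j+1} + 4·(-2)^j = 3·2^{j+1} − 2·(-2)^{j+1}.
By induction, a[n] = 3·2^n − 2·(-2)^n for all n ≥ 0.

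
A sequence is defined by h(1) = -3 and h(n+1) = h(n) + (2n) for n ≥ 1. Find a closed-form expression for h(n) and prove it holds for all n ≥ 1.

Claim: h(n) = n^2 − n − 3.

Base case: h(1) = -3, and 1^2 − 1 − 3 = -3.
Assume h(j) = j^2 − j − 3.
Then h(j+1) = h(j) + (2j) = (j^2 − j − 3) + (2j) = j^2 + j − 3,
and (j+1)^2 − (j+1) − 3 = j^2 + j − 3.
Hence h(n) = n^2 − n − 3 for every n ≥ 1, by induction.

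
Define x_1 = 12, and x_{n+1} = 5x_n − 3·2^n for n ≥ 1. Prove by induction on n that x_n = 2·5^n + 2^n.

Base case: x_1 = 12, and 2·5^1 + 2^1 = 10 + 2 = 12.
Assume x_j = 2·5^j + 2^j for some j ≥ 1.
Then x_{j+1} = 5x_j − 3·2^j = 5·(2·5^j + 2^j) − 3·2^j = 2·5^{j+1} + 5·2^j − 3·2^j = 2·5^{j+1} + 2·2^j = 2·5^{j+1} + 2^{j+1}.
So the formula holds for j+1, and by induction x_n = 2·5^n + 2^n for all n ≥ 1.

x_n = 2·5^n + 2^n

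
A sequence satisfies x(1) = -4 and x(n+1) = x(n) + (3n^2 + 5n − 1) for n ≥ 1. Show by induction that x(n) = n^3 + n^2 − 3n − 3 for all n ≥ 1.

Base case: x(1) = -4, and 1^3 + 1^2 − 3·1 − 3 = -4.
Assume x(k) = k^3 + k^2 − 3k − 3.
Then x(k+1) = x(k) + (3k^2 + 5k − 1) = (k^3 + k^2 − 3k − 3) + (3k^2 + 5k − 1) = k^3 + 4k^2 + 2k − 4,
and (k+1)^3 + (k+1)^2 − 3·(k+1) − 3 = k^3 + 4k^2 + 2k − 4.
This completes the inductive step, so x(n) = n^3 + n^2 − 3n − 3 for all n ≥ 1.

x(n) = n^3 + n^2 − 3n − 3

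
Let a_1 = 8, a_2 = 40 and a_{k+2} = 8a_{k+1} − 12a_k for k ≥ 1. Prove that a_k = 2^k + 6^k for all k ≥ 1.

Base cases: a_1 = 8 and 2^1 + 6^1 = 8; a_2 = 40 and 2^2 + 6^2 = 40.
Assume a_i = 2^i + 6^i for all 1 ≤ i ≤ j, where j ≥ 2.
Then a_{j+1} = 8a_j − 12a_{j−1} = 8·(2^j + 6^j) − 12·(2^{j−1} + 6^{j−1}) = (8·2 − 12)2^{j−1} + (8·6 − 12)6^{j−1} = 4·2^{j−1} + 36·6^{j−1} = 2^{j+1} + 6^{j+1}.
By strong induction, a_k = 2^k + 6^k for all k ≥ 1.

a_k = 2^k + 6^k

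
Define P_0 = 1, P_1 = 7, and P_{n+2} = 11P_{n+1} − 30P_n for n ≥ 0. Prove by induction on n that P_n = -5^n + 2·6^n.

Base cases: P_0 = 1 and -5^0 + 2·6^0 = 1; P_1 = 7 and -5^1 + 2·6^1 = 7.
Assume P_j = -5^j + 2·6^j for all 0 ≤ j ≤ k, where k ≥ 1.
Then P_{k+1} = 11P_k − 30P_{k−1} = 11·(-5^k + 2·6^k) − 30·(-5^{k−1} + 2·6^{k−1}) = -(11·5 − 30)5^{k−1} + 2·(11·6 − 30)6^{k−1} = -25·5^{k−1} + 72·6^{k−1} = -5^{k+1} + 2·6^{k+1}.
By strong induction, P_n = -5^n + 2·6^n for all n ≥ 0.

P_n = -5^n + 2·6^n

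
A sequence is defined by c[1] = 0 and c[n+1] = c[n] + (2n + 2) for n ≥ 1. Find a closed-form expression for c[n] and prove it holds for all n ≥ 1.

Claim: c[n] = n^2 + n − 2.

Base case: c[1] = 0, and 1^2 + 1 − 2 = 0.
Assume c[j] = j^2 + j − 2.
Then c[j+1] = c[j] + (2j + 2) = (j^2 + j − 2) + (2j + 2) = j^2 + 3j,
and (j+1)^2 + (j+1) − 2 = j^2 + 3j.
By induction, c[n] = n^2 + n − 2 for all n ≥ 1.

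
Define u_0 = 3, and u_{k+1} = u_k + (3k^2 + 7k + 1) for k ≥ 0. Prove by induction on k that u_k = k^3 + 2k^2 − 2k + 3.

Base case: u_0 = 3, and 0^3 + 2·0^2 − 2·0 + 3 = 3.
Assume u_m = m^3 + 2m^2 − 2m + 3.
Then u_{m+1} = u_m + (3m^2 + 7m + 1) = (m^3 + 2m^2 − 2m + 3) + (3m^2 + 7m + 1) = m^3 + 5m^2 + 5m + 4,
and (m+1)^3 + 2·(m+1)^2 − 2·(m+1) + 3 = m^3 + 5m^2 + 5m + 4.
This completes the inductive step, so u_k = k^3 + 2k^2 − 2k + 3 for all k ≥ 0.

u_k = k^3 + 2k^2 − 2k + 3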